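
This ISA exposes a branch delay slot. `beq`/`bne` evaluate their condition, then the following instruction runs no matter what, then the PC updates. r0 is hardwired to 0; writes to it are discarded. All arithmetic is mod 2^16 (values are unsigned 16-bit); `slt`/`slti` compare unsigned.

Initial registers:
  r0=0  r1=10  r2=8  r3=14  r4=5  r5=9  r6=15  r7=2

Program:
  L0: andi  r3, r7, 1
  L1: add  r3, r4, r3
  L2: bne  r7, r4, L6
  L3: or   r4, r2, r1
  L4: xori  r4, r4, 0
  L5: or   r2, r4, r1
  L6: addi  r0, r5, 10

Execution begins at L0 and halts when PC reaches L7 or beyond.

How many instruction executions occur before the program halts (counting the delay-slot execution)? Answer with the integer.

5

  step pc=0: andi  r3, r7, 1  regs=(0,10,8,0,5,9,15,2)
  step pc=1: add  r3, r4, r3  regs=(0,10,8,5,5,9,15,2)
  step pc=2: bne  r7, r4, L6  cond=T  regs=(0,10,8,5,5,9,15,2)
  step pc=3: or   r4, r2, r1  regs=(0,10,8,5,10,9,15,2)
  step pc=6: addi  r0, r5, 10  regs=(0,10,8,5,10,9,15,2)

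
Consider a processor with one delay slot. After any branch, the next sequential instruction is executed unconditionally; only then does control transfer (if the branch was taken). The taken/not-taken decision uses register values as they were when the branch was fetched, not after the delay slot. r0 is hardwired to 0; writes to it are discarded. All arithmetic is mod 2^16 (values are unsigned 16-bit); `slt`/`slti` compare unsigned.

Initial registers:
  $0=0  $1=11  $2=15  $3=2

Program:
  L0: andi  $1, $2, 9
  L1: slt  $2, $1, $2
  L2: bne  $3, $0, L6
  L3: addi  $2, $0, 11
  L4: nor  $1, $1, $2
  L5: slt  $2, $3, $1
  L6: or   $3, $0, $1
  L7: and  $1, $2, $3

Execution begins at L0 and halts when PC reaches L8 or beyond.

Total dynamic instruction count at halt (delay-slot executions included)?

  step pc=0: andi  $1, $2, 9  regs=(0,9,15,2)
  step pc=1: slt  $2, $1, $2  regs=(0,9,1,2)
  step pc=2: bne  $3, $0, L6  cond=T  regs=(0,9,1,2)
  step pc=3: addi  $2, $0, 11  regs=(0,9,11,2)
  step pc=6: or   $3, $0, $1  regs=(0,9,11,9)
  step pc=7: and  $1, $2, $3  regs=(0,9,11,9)

6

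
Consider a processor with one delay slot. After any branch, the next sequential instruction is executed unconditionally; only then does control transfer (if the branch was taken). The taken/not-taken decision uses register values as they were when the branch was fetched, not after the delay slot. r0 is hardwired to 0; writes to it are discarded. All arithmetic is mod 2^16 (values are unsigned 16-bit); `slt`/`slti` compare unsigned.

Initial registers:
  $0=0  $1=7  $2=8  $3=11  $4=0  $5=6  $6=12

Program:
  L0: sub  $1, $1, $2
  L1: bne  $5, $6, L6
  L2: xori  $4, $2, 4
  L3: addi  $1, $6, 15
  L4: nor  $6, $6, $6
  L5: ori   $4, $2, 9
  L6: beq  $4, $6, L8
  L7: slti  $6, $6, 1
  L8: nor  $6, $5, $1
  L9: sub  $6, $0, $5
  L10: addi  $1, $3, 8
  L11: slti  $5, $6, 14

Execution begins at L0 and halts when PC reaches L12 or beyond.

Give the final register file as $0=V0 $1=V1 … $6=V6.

$0=0 $1=19 $2=8 $3=11 $4=12 $5=0 $6=65530

#0 sub  $1, $1, $2 ; 0/65535/8/11/0/6/12
#1 bne  $5, $6, L6 ; 0/65535/8/11/0/6/12 ; →target
#2 xori  $4, $2, 4 ; 0/65535/8/11/12/6/12
#6 beq  $4, $6, L8 ; 0/65535/8/11/12/6/12 ; →target
#7 slti  $6, $6, 1 ; 0/65535/8/11/12/6/0
#8 nor  $6, $5, $1 ; 0/65535/8/11/12/6/0
#9 sub  $6, $0, $5 ; 0/65535/8/11/12/6/65530
#10 addi  $1, $3, 8 ; 0/19/8/11/12/6/65530
#11 slti  $5, $6, 14 ; 0/19/8/11/12/0/65530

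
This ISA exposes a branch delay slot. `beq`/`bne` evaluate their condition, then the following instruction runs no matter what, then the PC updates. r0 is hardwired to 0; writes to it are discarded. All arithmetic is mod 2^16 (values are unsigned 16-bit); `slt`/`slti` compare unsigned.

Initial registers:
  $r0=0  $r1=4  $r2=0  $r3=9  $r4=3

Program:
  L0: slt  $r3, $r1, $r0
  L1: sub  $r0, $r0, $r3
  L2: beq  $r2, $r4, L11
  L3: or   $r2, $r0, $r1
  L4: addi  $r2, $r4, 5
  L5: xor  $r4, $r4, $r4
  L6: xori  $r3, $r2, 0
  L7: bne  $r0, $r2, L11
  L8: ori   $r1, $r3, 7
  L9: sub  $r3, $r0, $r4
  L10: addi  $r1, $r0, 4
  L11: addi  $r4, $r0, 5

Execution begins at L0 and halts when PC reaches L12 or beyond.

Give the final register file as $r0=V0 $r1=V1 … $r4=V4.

PC=0  slt  $r3, $r1, $r0     | $r0=0 $r1=4 $r2=0 $r3=0 $r4=3
PC=1  sub  $r0, $r0, $r3     | $r0=0 $r1=4 $r2=0 $r3=0 $r4=3
PC=2  beq  $r2, $r4, L11     | $r0=0 $r1=4 $r2=0 $r3=0 $r4=3  [not taken]
PC=3  or   $r2, $r0, $r1     | $r0=0 $r1=4 $r2=4 $r3=0 $r4=3
PC=4  addi  $r2, $r4, 5      | $r0=0 $r1=4 $r2=8 $r3=0 $r4=3
PC=5  xor  $r4, $r4, $r4     | $r0=0 $r1=4 $r2=8 $r3=0 $r4=0
PC=6  xori  $r3, $r2, 0      | $r0=0 $r1=4 $r2=8 $r3=8 $r4=0
PC=7  bne  $r0, $r2, L11     | $r0=0 $r1=4 $r2=8 $r3=8 $r4=0  [TAKEN]
PC=8  ori   $r1, $r3, 7      | $r0=0 $r1=15 $r2=8 $r3=8 $r4=0
PC=11 addi  $r4, $r0, 5      | $r0=0 $r1=15 $r2=8 $r3=8 $r4=5

$r0=0 $r1=15 $r2=8 $r3=8 $r4=5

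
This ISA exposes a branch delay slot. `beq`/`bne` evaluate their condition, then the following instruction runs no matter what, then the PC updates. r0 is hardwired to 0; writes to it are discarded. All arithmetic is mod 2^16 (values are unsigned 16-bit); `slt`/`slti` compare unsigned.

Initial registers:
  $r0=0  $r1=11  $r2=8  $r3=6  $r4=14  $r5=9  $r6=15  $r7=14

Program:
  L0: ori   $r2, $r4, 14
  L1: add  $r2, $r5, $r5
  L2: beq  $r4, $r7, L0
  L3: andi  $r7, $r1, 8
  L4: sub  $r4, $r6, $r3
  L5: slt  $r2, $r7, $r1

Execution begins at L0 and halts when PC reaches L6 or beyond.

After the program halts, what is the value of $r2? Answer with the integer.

1

PC=0  ori   $r2, $r4, 14     | $r0=0 $r1=11 $r2=14 $r3=6 $r4=14 $r5=9 $r6=15 $r7=14
PC=1  add  $r2, $r5, $r5     | $r0=0 $r1=11 $r2=18 $r3=6 $r4=14 $r5=9 $r6=15 $r7=14
PC=2  beq  $r4, $r7, L0      | $r0=0 $r1=11 $r2=18 $r3=6 $r4=14 $r5=9 $r6=15 $r7=14  [TAKEN]
PC=3  andi  $r7, $r1, 8      | $r0=0 $r1=11 $r2=18 $r3=6 $r4=14 $r5=9 $r6=15 $r7=8
PC=0  ori   $r2, $r4, 14     | $r0=0 $r1=11 $r2=14 $r3=6 $r4=14 $r5=9 $r6=15 $r7=8
PC=1  add  $r2, $r5, $r5     | $r0=0 $r1=11 $r2=18 $r3=6 $r4=14 $r5=9 $r6=15 $r7=8
PC=2  beq  $r4, $r7, L0      | $r0=0 $r1=11 $r2=18 $r3=6 $r4=14 $r5=9 $r6=15 $r7=8  [not taken]
PC=3  andi  $r7, $r1, 8      | $r0=0 $r1=11 $r2=18 $r3=6 $r4=14 $r5=9 $r6=15 $r7=8
PC=4  sub  $r4, $r6, $r3     | $r0=0 $r1=11 $r2=18 $r3=6 $r4=9 $r5=9 $r6=15 $r7=8
PC=5  slt  $r2, $r7, $r1     | $r0=0 $r1=11 $r2=1 $r3=6 $r4=9 $r5=9 $r6=15 $r7=8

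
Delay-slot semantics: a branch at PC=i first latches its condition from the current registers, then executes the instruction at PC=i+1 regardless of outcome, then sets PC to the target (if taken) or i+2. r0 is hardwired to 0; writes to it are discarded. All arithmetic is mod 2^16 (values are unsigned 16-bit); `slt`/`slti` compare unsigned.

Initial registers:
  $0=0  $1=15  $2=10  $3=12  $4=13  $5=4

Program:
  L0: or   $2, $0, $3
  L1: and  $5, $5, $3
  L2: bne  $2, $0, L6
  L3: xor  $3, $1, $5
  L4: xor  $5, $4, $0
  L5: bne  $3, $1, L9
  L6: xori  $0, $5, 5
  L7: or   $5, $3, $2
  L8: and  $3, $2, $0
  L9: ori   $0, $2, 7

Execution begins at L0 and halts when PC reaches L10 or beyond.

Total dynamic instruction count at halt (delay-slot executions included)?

#0 or   $2, $0, $3 ; 0/15/12/12/13/4
#1 and  $5, $5, $3 ; 0/15/12/12/13/4
#2 bne  $2, $0, L6 ; 0/15/12/12/13/4 ; →target
#3 xor  $3, $1, $5 ; 0/15/12/11/13/4
#6 xori  $0, $5, 5 ; 0/15/12/11/13/4
#7 or   $5, $3, $2 ; 0/15/12/11/13/15
#8 and  $3, $2, $0 ; 0/15/12/0/13/15
#9 ori   $0, $2, 7 ; 0/15/12/0/13/15

8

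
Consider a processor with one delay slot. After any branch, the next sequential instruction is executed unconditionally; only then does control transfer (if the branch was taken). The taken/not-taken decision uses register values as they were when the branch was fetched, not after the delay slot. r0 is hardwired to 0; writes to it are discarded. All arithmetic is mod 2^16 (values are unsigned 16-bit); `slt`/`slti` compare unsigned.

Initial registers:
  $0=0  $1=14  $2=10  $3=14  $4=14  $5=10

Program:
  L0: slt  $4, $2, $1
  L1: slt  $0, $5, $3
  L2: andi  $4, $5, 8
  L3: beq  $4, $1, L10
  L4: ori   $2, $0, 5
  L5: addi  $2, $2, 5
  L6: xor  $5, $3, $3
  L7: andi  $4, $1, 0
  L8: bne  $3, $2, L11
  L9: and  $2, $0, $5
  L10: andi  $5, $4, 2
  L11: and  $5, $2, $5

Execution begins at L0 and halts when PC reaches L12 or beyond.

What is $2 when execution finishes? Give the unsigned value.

0

PC=0  slt  $4, $2, $1        | $0=0 $1=14 $2=10 $3=14 $4=1 $5=10
PC=1  slt  $0, $5, $3        | $0=0 $1=14 $2=10 $3=14 $4=1 $5=10
PC=2  andi  $4, $5, 8        | $0=0 $1=14 $2=10 $3=14 $4=8 $5=10
PC=3  beq  $4, $1, L10       | $0=0 $1=14 $2=10 $3=14 $4=8 $5=10  [not taken]
PC=4  ori   $2, $0, 5        | $0=0 $1=14 $2=5 $3=14 $4=8 $5=10
PC=5  addi  $2, $2, 5        | $0=0 $1=14 $2=10 $3=14 $4=8 $5=10
PC=6  xor  $5, $3, $3        | $0=0 $1=14 $2=10 $3=14 $4=8 $5=0
PC=7  andi  $4, $1, 0        | $0=0 $1=14 $2=10 $3=14 $4=0 $5=0
PC=8  bne  $3, $2, L11       | $0=0 $1=14 $2=10 $3=14 $4=0 $5=0  [TAKEN]
PC=9  and  $2, $0, $5        | $0=0 $1=14 $2=0 $3=14 $4=0 $5=0
PC=11 and  $5, $2, $5        | $0=0 $1=14 $2=0 $3=14 $4=0 $5=0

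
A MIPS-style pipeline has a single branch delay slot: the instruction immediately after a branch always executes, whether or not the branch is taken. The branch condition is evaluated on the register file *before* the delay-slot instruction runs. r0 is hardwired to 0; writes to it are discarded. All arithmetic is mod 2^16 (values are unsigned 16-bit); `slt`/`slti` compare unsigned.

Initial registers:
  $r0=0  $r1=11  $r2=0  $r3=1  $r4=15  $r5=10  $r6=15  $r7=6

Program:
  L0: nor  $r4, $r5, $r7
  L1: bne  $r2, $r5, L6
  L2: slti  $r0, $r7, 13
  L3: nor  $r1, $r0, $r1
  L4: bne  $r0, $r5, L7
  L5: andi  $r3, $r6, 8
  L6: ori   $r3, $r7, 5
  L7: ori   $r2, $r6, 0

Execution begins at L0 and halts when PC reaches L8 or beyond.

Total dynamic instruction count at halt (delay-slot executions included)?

5

[0] nor  $r4, $r5, $r7  →  {$r0:0, $r1:11, $r2:0, $r3:1, $r4:65521, $r5:10, $r6:15, $r7:6}
[1] bne  $r2, $r5, L6  →  {$r0:0, $r1:11, $r2:0, $r3:1, $r4:65521, $r5:10, $r6:15, $r7:6}  ⟨branch taken⟩
[2] slti  $r0, $r7, 13  →  {$r0:0, $r1:11, $r2:0, $r3:1, $r4:65521, $r5:10, $r6:15, $r7:6}
[6] ori   $r3, $r7, 5  →  {$r0:0, $r1:11, $r2:0, $r3:7, $r4:65521, $r5:10, $r6:15, $r7:6}
[7] ori   $r2, $r6, 0  →  {$r0:0, $r1:11, $r2:15, $r3:7, $r4:65521, $r5:10, $r6:15, $r7:6}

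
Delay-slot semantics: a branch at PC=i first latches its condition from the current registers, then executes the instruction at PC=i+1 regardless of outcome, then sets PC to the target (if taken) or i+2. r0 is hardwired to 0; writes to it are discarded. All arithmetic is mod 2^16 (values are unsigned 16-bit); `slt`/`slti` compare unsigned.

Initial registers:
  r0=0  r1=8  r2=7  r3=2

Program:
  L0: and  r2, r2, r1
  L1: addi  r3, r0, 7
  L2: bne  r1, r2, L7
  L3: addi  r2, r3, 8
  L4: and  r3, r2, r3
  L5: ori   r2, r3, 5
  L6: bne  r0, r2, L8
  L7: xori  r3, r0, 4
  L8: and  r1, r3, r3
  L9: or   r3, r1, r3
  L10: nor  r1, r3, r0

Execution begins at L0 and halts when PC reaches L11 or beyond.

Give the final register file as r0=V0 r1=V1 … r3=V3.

  step pc=0: and  r2, r2, r1  regs=(0,8,0,2)
  step pc=1: addi  r3, r0, 7  regs=(0,8,0,7)
  step pc=2: bne  r1, r2, L7  cond=T  regs=(0,8,0,7)
  step pc=3: addi  r2, r3, 8  regs=(0,8,15,7)
  step pc=7: xori  r3, r0, 4  regs=(0,8,15,4)
  step pc=8: and  r1, r3, r3  regs=(0,4,15,4)
  step pc=9: or   r3, r1, r3  regs=(0,4,15,4)
  step pc=10: nor  r1, r3, r0  regs=(0,65531,15,4)

r0=0 r1=65531 r2=15 r3=4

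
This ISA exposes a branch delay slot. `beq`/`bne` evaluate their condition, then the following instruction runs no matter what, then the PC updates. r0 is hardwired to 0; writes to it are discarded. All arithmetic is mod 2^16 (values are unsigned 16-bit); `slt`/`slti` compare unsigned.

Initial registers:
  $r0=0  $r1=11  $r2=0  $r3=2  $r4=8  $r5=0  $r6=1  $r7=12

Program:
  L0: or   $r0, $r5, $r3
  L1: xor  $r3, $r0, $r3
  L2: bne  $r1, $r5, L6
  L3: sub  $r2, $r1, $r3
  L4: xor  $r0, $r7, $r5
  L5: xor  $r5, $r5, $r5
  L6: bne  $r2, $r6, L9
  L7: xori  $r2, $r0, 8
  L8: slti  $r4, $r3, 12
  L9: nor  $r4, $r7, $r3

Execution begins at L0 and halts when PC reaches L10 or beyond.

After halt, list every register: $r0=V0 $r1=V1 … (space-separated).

$r0=0 $r1=11 $r2=8 $r3=2 $r4=65521 $r5=0 $r6=1 $r7=12

  step pc=0: or   $r0, $r5, $r3  regs=(0,11,0,2,8,0,1,12)
  step pc=1: xor  $r3, $r0, $r3  regs=(0,11,0,2,8,0,1,12)
  step pc=2: bne  $r1, $r5, L6  cond=T  regs=(0,11,0,2,8,0,1,12)
  step pc=3: sub  $r2, $r1, $r3  regs=(0,11,9,2,8,0,1,12)
  step pc=6: bne  $r2, $r6, L9  cond=T  regs=(0,11,9,2,8,0,1,12)
  step pc=7: xori  $r2, $r0, 8  regs=(0,11,8,2,8,0,1,12)
  step pc=9: nor  $r4, $r7, $r3  regs=(0,11,8,2,65521,0,1,12)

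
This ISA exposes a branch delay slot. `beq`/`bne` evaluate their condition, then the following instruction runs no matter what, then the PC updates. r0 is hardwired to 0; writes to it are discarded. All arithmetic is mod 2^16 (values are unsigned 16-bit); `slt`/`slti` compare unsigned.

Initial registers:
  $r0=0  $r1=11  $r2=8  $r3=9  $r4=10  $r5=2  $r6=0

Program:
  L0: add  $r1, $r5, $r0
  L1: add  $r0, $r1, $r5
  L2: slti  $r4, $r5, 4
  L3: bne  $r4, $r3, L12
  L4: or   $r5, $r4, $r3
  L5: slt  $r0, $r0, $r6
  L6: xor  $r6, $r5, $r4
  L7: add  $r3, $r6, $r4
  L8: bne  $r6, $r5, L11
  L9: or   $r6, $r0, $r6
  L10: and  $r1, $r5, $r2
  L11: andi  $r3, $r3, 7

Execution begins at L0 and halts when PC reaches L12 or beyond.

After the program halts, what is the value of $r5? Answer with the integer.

[0] add  $r1, $r5, $r0  →  {$r0:0, $r1:2, $r2:8, $r3:9, $r4:10, $r5:2, $r6:0}
[1] add  $r0, $r1, $r5  →  {$r0:0, $r1:2, $r2:8, $r3:9, $r4:10, $r5:2, $r6:0}
[2] slti  $r4, $r5, 4  →  {$r0:0, $r1:2, $r2:8, $r3:9, $r4:1, $r5:2, $r6:0}
[3] bne  $r4, $r3, L12  →  {$r0:0, $r1:2, $r2:8, $r3:9, $r4:1, $r5:2, $r6:0}  ⟨branch taken⟩
[4] or   $r5, $r4, $r3  →  {$r0:0, $r1:2, $r2:8, $r3:9, $r4:1, $r5:9, $r6:0}

9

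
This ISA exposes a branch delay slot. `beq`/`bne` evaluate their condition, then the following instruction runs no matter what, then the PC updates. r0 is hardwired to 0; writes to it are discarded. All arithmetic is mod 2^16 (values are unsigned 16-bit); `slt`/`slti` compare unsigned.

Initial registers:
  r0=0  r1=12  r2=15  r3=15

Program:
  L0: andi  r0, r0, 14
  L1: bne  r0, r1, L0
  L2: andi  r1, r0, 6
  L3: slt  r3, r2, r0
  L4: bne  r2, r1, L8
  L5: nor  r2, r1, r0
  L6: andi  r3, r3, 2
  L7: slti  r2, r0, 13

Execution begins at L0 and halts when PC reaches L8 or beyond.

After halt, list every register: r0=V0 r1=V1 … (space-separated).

r0=0 r1=0 r2=65535 r3=0

#0 andi  r0, r0, 14 ; 0/12/15/15
#1 bne  r0, r1, L0 ; 0/12/15/15 ; →target
#2 andi  r1, r0, 6 ; 0/0/15/15
#0 andi  r0, r0, 14 ; 0/0/15/15
#1 bne  r0, r1, L0 ; 0/0/15/15 ; →fallthru
#2 andi  r1, r0, 6 ; 0/0/15/15
#3 slt  r3, r2, r0 ; 0/0/15/0
#4 bne  r2, r1, L8 ; 0/0/15/0 ; →target
#5 nor  r2, r1, r0 ; 0/0/65535/0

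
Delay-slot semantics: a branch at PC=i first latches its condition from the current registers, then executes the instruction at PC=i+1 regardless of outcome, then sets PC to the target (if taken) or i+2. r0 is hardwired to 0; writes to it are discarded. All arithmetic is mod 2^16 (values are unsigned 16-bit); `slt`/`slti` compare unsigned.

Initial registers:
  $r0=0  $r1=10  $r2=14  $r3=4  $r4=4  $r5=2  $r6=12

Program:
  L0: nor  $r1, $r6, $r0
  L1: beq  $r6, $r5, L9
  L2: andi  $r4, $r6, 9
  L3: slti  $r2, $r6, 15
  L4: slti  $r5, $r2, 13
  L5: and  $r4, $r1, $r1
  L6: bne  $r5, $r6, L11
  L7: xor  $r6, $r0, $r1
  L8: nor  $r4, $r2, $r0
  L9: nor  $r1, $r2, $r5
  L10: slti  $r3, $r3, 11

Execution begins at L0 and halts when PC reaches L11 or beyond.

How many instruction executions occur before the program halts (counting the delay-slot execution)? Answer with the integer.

8

PC=0  nor  $r1, $r6, $r0     | $r0=0 $r1=65523 $r2=14 $r3=4 $r4=4 $r5=2 $r6=12
PC=1  beq  $r6, $r5, L9      | $r0=0 $r1=65523 $r2=14 $r3=4 $r4=4 $r5=2 $r6=12  [not taken]
PC=2  andi  $r4, $r6, 9      | $r0=0 $r1=65523 $r2=14 $r3=4 $r4=8 $r5=2 $r6=12
PC=3  slti  $r2, $r6, 15     | $r0=0 $r1=65523 $r2=1 $r3=4 $r4=8 $r5=2 $r6=12
PC=4  slti  $r5, $r2, 13     | $r0=0 $r1=65523 $r2=1 $r3=4 $r4=8 $r5=1 $r6=12
PC=5  and  $r4, $r1, $r1     | $r0=0 $r1=65523 $r2=1 $r3=4 $r4=65523 $r5=1 $r6=12
PC=6  bne  $r5, $r6, L11     | $r0=0 $r1=65523 $r2=1 $r3=4 $r4=65523 $r5=1 $r6=12  [TAKEN]
PC=7  xor  $r6, $r0, $r1     | $r0=0 $r1=65523 $r2=1 $r3=4 $r4=65523 $r5=1 $r6=65523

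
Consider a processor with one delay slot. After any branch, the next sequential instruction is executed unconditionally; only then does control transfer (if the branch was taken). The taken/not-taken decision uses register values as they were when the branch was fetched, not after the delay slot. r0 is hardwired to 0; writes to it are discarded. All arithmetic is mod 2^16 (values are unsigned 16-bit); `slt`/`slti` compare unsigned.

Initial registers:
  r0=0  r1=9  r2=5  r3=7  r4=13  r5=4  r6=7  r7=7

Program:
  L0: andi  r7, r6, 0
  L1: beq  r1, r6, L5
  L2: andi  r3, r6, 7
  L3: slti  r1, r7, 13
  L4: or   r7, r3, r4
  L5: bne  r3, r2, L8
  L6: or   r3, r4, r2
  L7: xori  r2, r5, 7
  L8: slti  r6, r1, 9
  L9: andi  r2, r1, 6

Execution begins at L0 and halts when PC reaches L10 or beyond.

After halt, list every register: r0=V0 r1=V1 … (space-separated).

[0] andi  r7, r6, 0  →  {r0:0, r1:9, r2:5, r3:7, r4:13, r5:4, r6:7, r7:0}
[1] beq  r1, r6, L5  →  {r0:0, r1:9, r2:5, r3:7, r4:13, r5:4, r6:7, r7:0}  ⟨branch fallthrough⟩
[2] andi  r3, r6, 7  →  {r0:0, r1:9, r2:5, r3:7, r4:13, r5:4, r6:7, r7:0}
[3] slti  r1, r7, 13  →  {r0:0, r1:1, r2:5, r3:7, r4:13, r5:4, r6:7, r7:0}
[4] or   r7, r3, r4  →  {r0:0, r1:1, r2:5, r3:7, r4:13, r5:4, r6:7, r7:15}
[5] bne  r3, r2, L8  →  {r0:0, r1:1, r2:5, r3:7, r4:13, r5:4, r6:7, r7:15}  ⟨branch taken⟩
[6] or   r3, r4, r2  →  {r0:0, r1:1, r2:5, r3:13, r4:13, r5:4, r6:7, r7:15}
[8] slti  r6, r1, 9  →  {r0:0, r1:1, r2:5, r3:13, r4:13, r5:4, r6:1, r7:15}
[9] andi  r2, r1, 6  →  {r0:0, r1:1, r2:0, r3:13, r4:13, r5:4, r6:1, r7:15}

r0=0 r1=1 r2=0 r3=13 r4=13 r5=4 r6=1 r7=15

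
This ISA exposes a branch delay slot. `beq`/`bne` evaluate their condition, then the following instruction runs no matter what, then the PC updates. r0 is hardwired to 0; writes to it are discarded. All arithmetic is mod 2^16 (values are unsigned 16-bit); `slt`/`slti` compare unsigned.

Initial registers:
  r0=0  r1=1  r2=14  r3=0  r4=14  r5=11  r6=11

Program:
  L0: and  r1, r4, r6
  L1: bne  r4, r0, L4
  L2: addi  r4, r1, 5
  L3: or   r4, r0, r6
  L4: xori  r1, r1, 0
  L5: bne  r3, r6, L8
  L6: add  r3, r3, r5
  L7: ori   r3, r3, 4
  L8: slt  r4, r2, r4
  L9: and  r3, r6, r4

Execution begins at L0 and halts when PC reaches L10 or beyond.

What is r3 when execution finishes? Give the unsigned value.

1

#0 and  r1, r4, r6 ; 0/10/14/0/14/11/11
#1 bne  r4, r0, L4 ; 0/10/14/0/14/11/11 ; →target
#2 addi  r4, r1, 5 ; 0/10/14/0/15/11/11
#4 xori  r1, r1, 0 ; 0/10/14/0/15/11/11
#5 bne  r3, r6, L8 ; 0/10/14/0/15/11/11 ; →target
#6 add  r3, r3, r5 ; 0/10/14/11/15/11/11
#8 slt  r4, r2, r4 ; 0/10/14/11/1/11/11
#9 and  r3, r6, r4 ; 0/10/14/1/1/11/11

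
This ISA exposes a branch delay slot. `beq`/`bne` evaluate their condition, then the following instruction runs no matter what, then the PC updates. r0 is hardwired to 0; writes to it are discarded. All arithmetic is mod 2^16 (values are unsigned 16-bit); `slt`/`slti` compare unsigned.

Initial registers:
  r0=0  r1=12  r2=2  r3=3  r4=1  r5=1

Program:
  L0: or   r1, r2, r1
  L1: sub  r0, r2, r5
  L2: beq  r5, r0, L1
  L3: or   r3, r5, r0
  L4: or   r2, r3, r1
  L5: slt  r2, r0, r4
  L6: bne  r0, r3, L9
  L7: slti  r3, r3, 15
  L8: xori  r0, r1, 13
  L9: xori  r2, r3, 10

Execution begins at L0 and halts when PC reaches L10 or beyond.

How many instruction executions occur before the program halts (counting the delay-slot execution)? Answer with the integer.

9

[0] or   r1, r2, r1  →  {r0:0, r1:14, r2:2, r3:3, r4:1, r5:1}
[1] sub  r0, r2, r5  →  {r0:0, r1:14, r2:2, r3:3, r4:1, r5:1}
[2] beq  r5, r0, L1  →  {r0:0, r1:14, r2:2, r3:3, r4:1, r5:1}  ⟨branch fallthrough⟩
[3] or   r3, r5, r0  →  {r0:0, r1:14, r2:2, r3:1, r4:1, r5:1}
[4] or   r2, r3, r1  →  {r0:0, r1:14, r2:15, r3:1, r4:1, r5:1}
[5] slt  r2, r0, r4  →  {r0:0, r1:14, r2:1, r3:1, r4:1, r5:1}
[6] bne  r0, r3, L9  →  {r0:0, r1:14, r2:1, r3:1, r4:1, r5:1}  ⟨branch taken⟩
[7] slti  r3, r3, 15  →  {r0:0, r1:14, r2:1, r3:1, r4:1, r5:1}
[9] xori  r2, r3, 10  →  {r0:0, r1:14, r2:11, r3:1, r4:1, r5:1}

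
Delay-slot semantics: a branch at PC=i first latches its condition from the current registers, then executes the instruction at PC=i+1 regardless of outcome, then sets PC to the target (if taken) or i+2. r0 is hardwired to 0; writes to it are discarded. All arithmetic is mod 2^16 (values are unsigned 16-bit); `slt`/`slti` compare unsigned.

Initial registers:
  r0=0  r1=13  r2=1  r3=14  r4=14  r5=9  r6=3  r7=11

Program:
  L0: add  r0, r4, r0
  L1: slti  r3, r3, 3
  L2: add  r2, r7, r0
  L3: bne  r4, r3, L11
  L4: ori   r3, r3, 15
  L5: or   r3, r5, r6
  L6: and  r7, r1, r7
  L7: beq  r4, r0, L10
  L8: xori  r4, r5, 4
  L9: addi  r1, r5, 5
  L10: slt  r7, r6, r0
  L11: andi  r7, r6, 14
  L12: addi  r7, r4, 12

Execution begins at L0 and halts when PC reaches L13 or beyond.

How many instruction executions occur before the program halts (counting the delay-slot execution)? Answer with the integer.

#0 add  r0, r4, r0 ; 0/13/1/14/14/9/3/11
#1 slti  r3, r3, 3 ; 0/13/1/0/14/9/3/11
#2 add  r2, r7, r0 ; 0/13/11/0/14/9/3/11
#3 bne  r4, r3, L11 ; 0/13/11/0/14/9/3/11 ; →target
#4 ori   r3, r3, 15 ; 0/13/11/15/14/9/3/11
#11 andi  r7, r6, 14 ; 0/13/11/15/14/9/3/2
#12 addi  r7, r4, 12 ; 0/13/11/15/14/9/3/26

7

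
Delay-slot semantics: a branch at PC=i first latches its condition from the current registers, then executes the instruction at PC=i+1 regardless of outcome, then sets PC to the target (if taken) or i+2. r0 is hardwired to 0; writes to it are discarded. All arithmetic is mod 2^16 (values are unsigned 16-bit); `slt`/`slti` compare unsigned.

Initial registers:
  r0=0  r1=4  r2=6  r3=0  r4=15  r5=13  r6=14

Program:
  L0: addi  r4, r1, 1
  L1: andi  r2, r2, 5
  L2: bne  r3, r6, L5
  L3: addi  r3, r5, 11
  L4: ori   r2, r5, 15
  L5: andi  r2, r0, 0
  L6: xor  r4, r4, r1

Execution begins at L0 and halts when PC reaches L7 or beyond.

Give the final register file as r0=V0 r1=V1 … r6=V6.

#0 addi  r4, r1, 1 ; 0/4/6/0/5/13/14
#1 andi  r2, r2, 5 ; 0/4/4/0/5/13/14
#2 bne  r3, r6, L5 ; 0/4/4/0/5/13/14 ; →target
#3 addi  r3, r5, 11 ; 0/4/4/24/5/13/14
#5 andi  r2, r0, 0 ; 0/4/0/24/5/13/14
#6 xor  r4, r4, r1 ; 0/4/0/24/1/13/14

r0=0 r1=4 r2=0 r3=24 r4=1 r5=13 r6=14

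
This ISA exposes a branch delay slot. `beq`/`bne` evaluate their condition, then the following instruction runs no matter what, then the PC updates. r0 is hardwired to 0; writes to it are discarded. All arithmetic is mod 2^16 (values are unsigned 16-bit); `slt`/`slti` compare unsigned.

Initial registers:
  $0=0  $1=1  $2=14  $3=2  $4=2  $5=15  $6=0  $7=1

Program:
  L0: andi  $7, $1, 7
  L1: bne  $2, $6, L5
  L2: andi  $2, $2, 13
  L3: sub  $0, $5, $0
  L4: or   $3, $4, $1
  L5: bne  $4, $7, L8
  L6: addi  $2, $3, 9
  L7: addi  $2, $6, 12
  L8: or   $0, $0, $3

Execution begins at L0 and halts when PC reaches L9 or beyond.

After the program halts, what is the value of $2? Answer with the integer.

PC=0  andi  $7, $1, 7        | $0=0 $1=1 $2=14 $3=2 $4=2 $5=15 $6=0 $7=1
PC=1  bne  $2, $6, L5        | $0=0 $1=1 $2=14 $3=2 $4=2 $5=15 $6=0 $7=1  [TAKEN]
PC=2  andi  $2, $2, 13       | $0=0 $1=1 $2=12 $3=2 $4=2 $5=15 $6=0 $7=1
PC=5  bne  $4, $7, L8        | $0=0 $1=1 $2=12 $3=2 $4=2 $5=15 $6=0 $7=1  [TAKEN]
PC=6  addi  $2, $3, 9        | $0=0 $1=1 $2=11 $3=2 $4=2 $5=15 $6=0 $7=1
PC=8  or   $0, $0, $3        | $0=0 $1=1 $2=11 $3=2 $4=2 $5=15 $6=0 $7=1

11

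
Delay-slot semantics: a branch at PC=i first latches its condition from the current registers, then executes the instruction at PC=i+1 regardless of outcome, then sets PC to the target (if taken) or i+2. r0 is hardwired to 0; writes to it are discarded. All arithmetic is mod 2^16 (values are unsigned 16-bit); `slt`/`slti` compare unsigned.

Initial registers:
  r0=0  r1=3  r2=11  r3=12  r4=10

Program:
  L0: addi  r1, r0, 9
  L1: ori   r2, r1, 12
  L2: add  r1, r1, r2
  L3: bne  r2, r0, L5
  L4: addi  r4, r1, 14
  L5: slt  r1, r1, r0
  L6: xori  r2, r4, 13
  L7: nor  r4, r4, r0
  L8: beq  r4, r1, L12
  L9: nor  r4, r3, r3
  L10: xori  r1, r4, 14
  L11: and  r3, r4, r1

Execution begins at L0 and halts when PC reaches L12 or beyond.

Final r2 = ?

  step pc=0: addi  r1, r0, 9  regs=(0,9,11,12,10)
  step pc=1: ori   r2, r1, 12  regs=(0,9,13,12,10)
  step pc=2: add  r1, r1, r2  regs=(0,22,13,12,10)
  step pc=3: bne  r2, r0, L5  cond=T  regs=(0,22,13,12,10)
  step pc=4: addi  r4, r1, 14  regs=(0,22,13,12,36)
  step pc=5: slt  r1, r1, r0  regs=(0,0,13,12,36)
  step pc=6: xori  r2, r4, 13  regs=(0,0,41,12,36)
  step pc=7: nor  r4, r4, r0  regs=(0,0,41,12,65499)
  step pc=8: beq  r4, r1, L12  cond=F  regs=(0,0,41,12,65499)
  step pc=9: nor  r4, r3, r3  regs=(0,0,41,12,65523)
  step pc=10: xori  r1, r4, 14  regs=(0,65533,41,12,65523)
  step pc=11: and  r3, r4, r1  regs=(0,65533,41,65521,65523)

41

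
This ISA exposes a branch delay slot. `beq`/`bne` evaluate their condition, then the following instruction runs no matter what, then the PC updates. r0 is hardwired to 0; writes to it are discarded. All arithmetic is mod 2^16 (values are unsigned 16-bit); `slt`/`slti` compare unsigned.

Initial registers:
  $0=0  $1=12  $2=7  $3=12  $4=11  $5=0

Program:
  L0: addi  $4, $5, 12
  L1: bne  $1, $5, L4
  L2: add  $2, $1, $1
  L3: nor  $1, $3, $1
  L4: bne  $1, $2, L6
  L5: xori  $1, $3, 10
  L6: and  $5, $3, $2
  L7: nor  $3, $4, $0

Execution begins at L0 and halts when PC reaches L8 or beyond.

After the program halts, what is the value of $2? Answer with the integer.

[0] addi  $4, $5, 12  →  {$0:0, $1:12, $2:7, $3:12, $4:12, $5:0}
[1] bne  $1, $5, L4  →  {$0:0, $1:12, $2:7, $3:12, $4:12, $5:0}  ⟨branch taken⟩
[2] add  $2, $1, $1  →  {$0:0, $1:12, $2:24, $3:12, $4:12, $5:0}
[4] bne  $1, $2, L6  →  {$0:0, $1:12, $2:24, $3:12, $4:12, $5:0}  ⟨branch taken⟩
[5] xori  $1, $3, 10  →  {$0:0, $1:6, $2:24, $3:12, $4:12, $5:0}
[6] and  $5, $3, $2  →  {$0:0, $1:6, $2:24, $3:12, $4:12, $5:8}
[7] nor  $3, $4, $0  →  {$0:0, $1:6, $2:24, $3:65523, $4:12, $5:8}

24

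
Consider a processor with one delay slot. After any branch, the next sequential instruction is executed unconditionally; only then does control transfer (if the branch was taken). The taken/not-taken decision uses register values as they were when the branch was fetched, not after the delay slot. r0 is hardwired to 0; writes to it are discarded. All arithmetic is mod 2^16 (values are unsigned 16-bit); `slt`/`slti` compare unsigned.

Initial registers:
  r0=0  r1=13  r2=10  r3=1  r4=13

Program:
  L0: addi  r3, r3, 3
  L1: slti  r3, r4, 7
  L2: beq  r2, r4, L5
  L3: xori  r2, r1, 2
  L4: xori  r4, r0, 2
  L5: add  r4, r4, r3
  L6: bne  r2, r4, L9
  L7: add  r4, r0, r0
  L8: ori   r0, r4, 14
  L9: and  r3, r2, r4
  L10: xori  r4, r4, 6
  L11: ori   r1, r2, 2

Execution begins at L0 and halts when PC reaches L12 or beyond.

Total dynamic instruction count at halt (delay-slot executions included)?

11

  step pc=0: addi  r3, r3, 3  regs=(0,13,10,4,13)
  step pc=1: slti  r3, r4, 7  regs=(0,13,10,0,13)
  step pc=2: beq  r2, r4, L5  cond=F  regs=(0,13,10,0,13)
  step pc=3: xori  r2, r1, 2  regs=(0,13,15,0,13)
  step pc=4: xori  r4, r0, 2  regs=(0,13,15,0,2)
  step pc=5: add  r4, r4, r3  regs=(0,13,15,0,2)
  step pc=6: bne  r2, r4, L9  cond=T  regs=(0,13,15,0,2)
  step pc=7: add  r4, r0, r0  regs=(0,13,15,0,0)
  step pc=9: and  r3, r2, r4  regs=(0,13,15,0,0)
  step pc=10: xori  r4, r4, 6  regs=(0,13,15,0,6)
  step pc=11: ori   r1, r2, 2  regs=(0,15,15,0,6)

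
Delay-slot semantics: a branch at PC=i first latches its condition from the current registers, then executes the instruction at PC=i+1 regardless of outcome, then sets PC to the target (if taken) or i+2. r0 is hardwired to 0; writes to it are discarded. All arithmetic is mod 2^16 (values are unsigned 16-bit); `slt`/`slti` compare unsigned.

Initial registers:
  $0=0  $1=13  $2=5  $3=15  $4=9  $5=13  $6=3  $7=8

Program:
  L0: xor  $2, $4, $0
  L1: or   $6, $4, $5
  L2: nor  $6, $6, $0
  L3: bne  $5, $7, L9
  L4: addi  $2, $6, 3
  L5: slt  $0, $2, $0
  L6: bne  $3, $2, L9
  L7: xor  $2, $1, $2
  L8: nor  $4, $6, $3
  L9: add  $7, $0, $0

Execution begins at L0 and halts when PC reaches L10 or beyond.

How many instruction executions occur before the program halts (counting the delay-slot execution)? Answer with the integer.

6

  step pc=0: xor  $2, $4, $0  regs=(0,13,9,15,9,13,3,8)
  step pc=1: or   $6, $4, $5  regs=(0,13,9,15,9,13,13,8)
  step pc=2: nor  $6, $6, $0  regs=(0,13,9,15,9,13,65522,8)
  step pc=3: bne  $5, $7, L9  cond=T  regs=(0,13,9,15,9,13,65522,8)
  step pc=4: addi  $2, $6, 3  regs=(0,13,65525,15,9,13,65522,8)
  step pc=9: add  $7, $0, $0  regs=(0,13,65525,15,9,13,65522,0)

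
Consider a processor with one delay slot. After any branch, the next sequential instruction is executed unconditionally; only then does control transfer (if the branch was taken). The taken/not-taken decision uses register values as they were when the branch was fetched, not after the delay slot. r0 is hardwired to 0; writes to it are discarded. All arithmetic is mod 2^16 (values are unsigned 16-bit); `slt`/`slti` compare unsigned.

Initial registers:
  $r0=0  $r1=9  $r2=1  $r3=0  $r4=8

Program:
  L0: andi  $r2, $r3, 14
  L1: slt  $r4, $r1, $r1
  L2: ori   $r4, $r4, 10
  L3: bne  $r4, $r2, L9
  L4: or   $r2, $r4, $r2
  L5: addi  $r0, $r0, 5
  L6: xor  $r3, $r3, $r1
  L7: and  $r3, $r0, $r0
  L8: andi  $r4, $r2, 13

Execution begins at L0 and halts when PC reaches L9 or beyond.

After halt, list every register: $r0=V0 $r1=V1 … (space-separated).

$r0=0 $r1=9 $r2=10 $r3=0 $r4=10

  step pc=0: andi  $r2, $r3, 14  regs=(0,9,0,0,8)
  step pc=1: slt  $r4, $r1, $r1  regs=(0,9,0,0,0)
  step pc=2: ori   $r4, $r4, 10  regs=(0,9,0,0,10)
  step pc=3: bne  $r4, $r2, L9  cond=T  regs=(0,9,0,0,10)
  step pc=4: or   $r2, $r4, $r2  regs=(0,9,10,0,10)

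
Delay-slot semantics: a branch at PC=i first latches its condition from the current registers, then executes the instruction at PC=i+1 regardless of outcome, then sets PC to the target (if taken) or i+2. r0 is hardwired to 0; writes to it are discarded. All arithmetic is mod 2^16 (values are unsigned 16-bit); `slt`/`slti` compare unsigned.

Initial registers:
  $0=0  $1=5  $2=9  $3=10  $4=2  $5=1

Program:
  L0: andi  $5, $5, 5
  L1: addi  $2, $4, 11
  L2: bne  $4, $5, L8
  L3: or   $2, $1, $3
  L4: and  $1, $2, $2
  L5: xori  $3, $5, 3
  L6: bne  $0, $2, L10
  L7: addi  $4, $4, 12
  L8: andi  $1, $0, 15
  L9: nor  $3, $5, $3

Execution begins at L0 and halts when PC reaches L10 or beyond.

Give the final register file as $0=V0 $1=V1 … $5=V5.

  step pc=0: andi  $5, $5, 5  regs=(0,5,9,10,2,1)
  step pc=1: addi  $2, $4, 11  regs=(0,5,13,10,2,1)
  step pc=2: bne  $4, $5, L8  cond=T  regs=(0,5,13,10,2,1)
  step pc=3: or   $2, $1, $3  regs=(0,5,15,10,2,1)
  step pc=8: andi  $1, $0, 15  regs=(0,0,15,10,2,1)
  step pc=9: nor  $3, $5, $3  regs=(0,0,15,65524,2,1)

$0=0 $1=0 $2=15 $3=65524 $4=2 $5=1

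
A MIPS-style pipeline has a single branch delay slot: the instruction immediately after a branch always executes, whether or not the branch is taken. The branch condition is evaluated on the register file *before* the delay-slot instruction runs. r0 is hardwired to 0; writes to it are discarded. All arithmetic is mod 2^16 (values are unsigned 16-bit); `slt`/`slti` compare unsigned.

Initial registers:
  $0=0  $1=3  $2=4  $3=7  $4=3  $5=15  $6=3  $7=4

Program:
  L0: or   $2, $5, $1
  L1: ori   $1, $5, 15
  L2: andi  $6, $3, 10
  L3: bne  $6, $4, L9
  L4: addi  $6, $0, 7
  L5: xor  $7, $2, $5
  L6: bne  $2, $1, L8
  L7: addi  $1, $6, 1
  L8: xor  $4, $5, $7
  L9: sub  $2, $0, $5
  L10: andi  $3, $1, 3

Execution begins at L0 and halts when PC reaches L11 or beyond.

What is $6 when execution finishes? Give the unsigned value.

[0] or   $2, $5, $1  →  {$0:0, $1:3, $2:15, $3:7, $4:3, $5:15, $6:3, $7:4}
[1] ori   $1, $5, 15  →  {$0:0, $1:15, $2:15, $3:7, $4:3, $5:15, $6:3, $7:4}
[2] andi  $6, $3, 10  →  {$0:0, $1:15, $2:15, $3:7, $4:3, $5:15, $6:2, $7:4}
[3] bne  $6, $4, L9  →  {$0:0, $1:15, $2:15, $3:7, $4:3, $5:15, $6:2, $7:4}  ⟨branch taken⟩
[4] addi  $6, $0, 7  →  {$0:0, $1:15, $2:15, $3:7, $4:3, $5:15, $6:7, $7:4}
[9] sub  $2, $0, $5  →  {$0:0, $1:15, $2:65521, $3:7, $4:3, $5:15, $6:7, $7:4}
[10] andi  $3, $1, 3  →  {$0:0, $1:15, $2:65521, $3:3, $4:3, $5:15, $6:7, $7:4}

7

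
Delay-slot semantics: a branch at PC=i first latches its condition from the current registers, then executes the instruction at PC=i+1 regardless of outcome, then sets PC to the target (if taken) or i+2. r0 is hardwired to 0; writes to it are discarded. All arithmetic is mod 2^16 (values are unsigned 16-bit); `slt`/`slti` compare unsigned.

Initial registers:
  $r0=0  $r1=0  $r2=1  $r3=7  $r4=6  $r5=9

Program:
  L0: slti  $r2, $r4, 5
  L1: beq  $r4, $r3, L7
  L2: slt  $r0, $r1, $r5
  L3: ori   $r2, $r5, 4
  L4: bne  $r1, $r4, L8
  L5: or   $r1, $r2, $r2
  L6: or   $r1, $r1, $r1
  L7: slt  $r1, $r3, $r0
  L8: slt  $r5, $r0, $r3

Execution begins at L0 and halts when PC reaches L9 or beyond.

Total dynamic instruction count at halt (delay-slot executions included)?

7

  step pc=0: slti  $r2, $r4, 5  regs=(0,0,0,7,6,9)
  step pc=1: beq  $r4, $r3, L7  cond=F  regs=(0,0,0,7,6,9)
  step pc=2: slt  $r0, $r1, $r5  regs=(0,0,0,7,6,9)
  step pc=3: ori   $r2, $r5, 4  regs=(0,0,13,7,6,9)
  step pc=4: bne  $r1, $r4, L8  cond=T  regs=(0,0,13,7,6,9)
  step pc=5: or   $r1, $r2, $r2  regs=(0,13,13,7,6,9)
  step pc=8: slt  $r5, $r0, $r3  regs=(0,13,13,7,6,1)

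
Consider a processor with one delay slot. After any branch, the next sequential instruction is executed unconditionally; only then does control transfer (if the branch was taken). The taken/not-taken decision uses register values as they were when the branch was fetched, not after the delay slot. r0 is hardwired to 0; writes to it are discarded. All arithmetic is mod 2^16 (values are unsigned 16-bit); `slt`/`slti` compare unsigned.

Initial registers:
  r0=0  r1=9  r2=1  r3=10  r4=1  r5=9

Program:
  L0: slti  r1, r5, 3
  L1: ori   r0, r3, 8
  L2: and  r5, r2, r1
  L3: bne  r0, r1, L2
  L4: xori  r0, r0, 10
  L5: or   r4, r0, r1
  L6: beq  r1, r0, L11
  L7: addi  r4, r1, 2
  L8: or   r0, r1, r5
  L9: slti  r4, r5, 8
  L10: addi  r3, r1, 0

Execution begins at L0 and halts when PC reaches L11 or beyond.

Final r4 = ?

2

  step pc=0: slti  r1, r5, 3  regs=(0,0,1,10,1,9)
  step pc=1: ori   r0, r3, 8  regs=(0,0,1,10,1,9)
  step pc=2: and  r5, r2, r1  regs=(0,0,1,10,1,0)
  step pc=3: bne  r0, r1, L2  cond=F  regs=(0,0,1,10,1,0)
  step pc=4: xori  r0, r0, 10  regs=(0,0,1,10,1,0)
  step pc=5: or   r4, r0, r1  regs=(0,0,1,10,0,0)
  step pc=6: beq  r1, r0, L11  cond=T  regs=(0,0,1,10,0,0)
  step pc=7: addi  r4, r1, 2  regs=(0,0,1,10,2,0)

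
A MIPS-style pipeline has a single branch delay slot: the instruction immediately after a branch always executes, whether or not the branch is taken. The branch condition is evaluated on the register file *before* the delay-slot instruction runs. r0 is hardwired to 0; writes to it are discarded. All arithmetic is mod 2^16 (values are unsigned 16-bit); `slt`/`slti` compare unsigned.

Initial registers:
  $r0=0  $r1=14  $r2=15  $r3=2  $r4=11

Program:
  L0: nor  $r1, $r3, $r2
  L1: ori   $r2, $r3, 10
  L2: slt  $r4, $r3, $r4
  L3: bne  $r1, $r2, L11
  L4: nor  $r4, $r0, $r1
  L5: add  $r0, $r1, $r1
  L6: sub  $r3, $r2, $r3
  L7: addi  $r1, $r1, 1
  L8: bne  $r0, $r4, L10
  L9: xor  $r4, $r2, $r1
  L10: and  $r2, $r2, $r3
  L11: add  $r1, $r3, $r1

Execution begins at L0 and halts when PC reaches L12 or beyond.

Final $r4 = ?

15

#0 nor  $r1, $r3, $r2 ; 0/65520/15/2/11
#1 ori   $r2, $r3, 10 ; 0/65520/10/2/11
#2 slt  $r4, $r3, $r4 ; 0/65520/10/2/1
#3 bne  $r1, $r2, L11 ; 0/65520/10/2/1 ; →target
#4 nor  $r4, $r0, $r1 ; 0/65520/10/2/15
#11 add  $r1, $r3, $r1 ; 0/65522/10/2/15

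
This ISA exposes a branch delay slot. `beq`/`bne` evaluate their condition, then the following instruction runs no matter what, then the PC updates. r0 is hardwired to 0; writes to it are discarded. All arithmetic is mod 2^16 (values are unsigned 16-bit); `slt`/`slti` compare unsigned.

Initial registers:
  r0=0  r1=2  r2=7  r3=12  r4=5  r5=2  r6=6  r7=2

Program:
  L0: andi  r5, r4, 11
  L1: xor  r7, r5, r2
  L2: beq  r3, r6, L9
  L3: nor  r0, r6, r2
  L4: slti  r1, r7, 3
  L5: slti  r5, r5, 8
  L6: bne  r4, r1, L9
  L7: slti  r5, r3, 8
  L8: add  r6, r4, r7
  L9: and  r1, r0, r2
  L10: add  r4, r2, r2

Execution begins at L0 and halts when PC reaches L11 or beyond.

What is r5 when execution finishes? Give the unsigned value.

0

  step pc=0: andi  r5, r4, 11  regs=(0,2,7,12,5,1,6,2)
  step pc=1: xor  r7, r5, r2  regs=(0,2,7,12,5,1,6,6)
  step pc=2: beq  r3, r6, L9  cond=F  regs=(0,2,7,12,5,1,6,6)
  step pc=3: nor  r0, r6, r2  regs=(0,2,7,12,5,1,6,6)
  step pc=4: slti  r1, r7, 3  regs=(0,0,7,12,5,1,6,6)
  step pc=5: slti  r5, r5, 8  regs=(0,0,7,12,5,1,6,6)
  step pc=6: bne  r4, r1, L9  cond=T  regs=(0,0,7,12,5,1,6,6)
  step pc=7: slti  r5, r3, 8  regs=(0,0,7,12,5,0,6,6)
  step pc=9: and  r1, r0, r2  regs=(0,0,7,12,5,0,6,6)
  step pc=10: add  r4, r2, r2  regs=(0,0,7,12,14,0,6,6)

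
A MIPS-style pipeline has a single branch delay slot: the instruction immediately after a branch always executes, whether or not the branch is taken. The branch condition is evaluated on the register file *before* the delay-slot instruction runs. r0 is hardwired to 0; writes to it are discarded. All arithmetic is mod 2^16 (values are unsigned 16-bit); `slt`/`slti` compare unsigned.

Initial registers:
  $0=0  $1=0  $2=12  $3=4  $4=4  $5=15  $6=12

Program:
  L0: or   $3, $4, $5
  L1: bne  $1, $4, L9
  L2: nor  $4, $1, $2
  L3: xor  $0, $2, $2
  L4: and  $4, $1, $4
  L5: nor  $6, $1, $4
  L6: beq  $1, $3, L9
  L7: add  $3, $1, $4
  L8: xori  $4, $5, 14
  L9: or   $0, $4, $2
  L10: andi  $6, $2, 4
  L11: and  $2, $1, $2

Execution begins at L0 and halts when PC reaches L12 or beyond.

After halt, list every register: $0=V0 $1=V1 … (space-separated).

PC=0  or   $3, $4, $5        | $0=0 $1=0 $2=12 $3=15 $4=4 $5=15 $6=12
PC=1  bne  $1, $4, L9        | $0=0 $1=0 $2=12 $3=15 $4=4 $5=15 $6=12  [TAKEN]
PC=2  nor  $4, $1, $2        | $0=0 $1=0 $2=12 $3=15 $4=65523 $5=15 $6=12
PC=9  or   $0, $4, $2        | $0=0 $1=0 $2=12 $3=15 $4=65523 $5=15 $6=12
PC=10 andi  $6, $2, 4        | $0=0 $1=0 $2=12 $3=15 $4=65523 $5=15 $6=4
PC=11 and  $2, $1, $2        | $0=0 $1=0 $2=0 $3=15 $4=65523 $5=15 $6=4

$0=0 $1=0 $2=0 $3=15 $4=65523 $5=15 $6=4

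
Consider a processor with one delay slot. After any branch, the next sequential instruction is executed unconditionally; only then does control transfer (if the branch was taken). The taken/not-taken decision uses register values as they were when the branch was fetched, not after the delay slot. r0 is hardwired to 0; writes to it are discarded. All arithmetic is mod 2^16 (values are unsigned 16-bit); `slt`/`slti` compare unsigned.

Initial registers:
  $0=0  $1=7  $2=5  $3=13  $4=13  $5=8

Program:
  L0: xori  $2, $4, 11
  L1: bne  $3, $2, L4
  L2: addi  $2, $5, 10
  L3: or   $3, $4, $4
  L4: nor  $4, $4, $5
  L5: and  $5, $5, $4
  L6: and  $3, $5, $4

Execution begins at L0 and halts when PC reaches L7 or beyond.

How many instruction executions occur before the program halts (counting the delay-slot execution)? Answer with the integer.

PC=0  xori  $2, $4, 11       | $0=0 $1=7 $2=6 $3=13 $4=13 $5=8
PC=1  bne  $3, $2, L4        | $0=0 $1=7 $2=6 $3=13 $4=13 $5=8  [TAKEN]
PC=2  addi  $2, $5, 10       | $0=0 $1=7 $2=18 $3=13 $4=13 $5=8
PC=4  nor  $4, $4, $5        | $0=0 $1=7 $2=18 $3=13 $4=65522 $5=8
PC=5  and  $5, $5, $4        | $0=0 $1=7 $2=18 $3=13 $4=65522 $5=0
PC=6  and  $3, $5, $4        | $0=0 $1=7 $2=18 $3=0 $4=65522 $5=0

6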